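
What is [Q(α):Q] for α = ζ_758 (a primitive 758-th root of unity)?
[Q(α):Q] = 378

The minimal polynomial of ζ_758 over Q is the 758-th cyclotomic polynomial Φ_758(x), which is irreducible over Q and has degree φ(758) = 378. Hence [Q(α):Q] = φ(758) = 378.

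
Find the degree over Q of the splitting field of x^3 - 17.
[K : Q] = 6

The roots of x^3 - 17 are ∛17, ω∛17, ω^2∛17 where ω = e^(2πi/3) is a primitive cube root of unity, so K = Q(∛17, ω). Now [Q(∛17):Q] = 3 (since 17 is not a perfect cube, x^3 - 17 is irreducible) and [Q(ω):Q] = 2. Both 2 and 3 divide [K:Q], and [K:Q] ≤ 3·2 = 6, so [K:Q] = 6. (Equivalently: Q(∛17) ⊂ R but ω ∉ R, so [K : Q(∛17)] = 2.)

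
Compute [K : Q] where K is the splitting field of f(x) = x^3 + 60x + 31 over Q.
[K : Q] = 6

By the rational root test, any rational root of the monic integer polynomial f(x) = x^3 + 60x + 31 must be an integer dividing the constant term 31, i.e. one of ±{1, 31}. Evaluating: f(1) = 92, f(-1) = -30, f(31) = 31682, f(-31) = -31620; none is 0, so f has no rational root and is therefore irreducible over Q (a cubic with no linear factor over a field is irreducible). For an irreducible cubic, the Galois group is A_3 or S_3 according as the discriminant disc(f) = -4a^3 - 27b^2 = -4·(60)^3 - 27·(31)^2 = -889947 is or is not a square in Q. Here disc(f) = -889947 is not a perfect square in Q, so the Galois group of f over Q is not contained in A_3 and must be all of S_3. The splitting field has degree |S_3| = 6 over Q, so [K : Q] = 6.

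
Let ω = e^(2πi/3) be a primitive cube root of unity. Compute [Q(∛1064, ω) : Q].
[Q(∛1064, ω) : Q] = 6

[Q(∛1064):Q] = 3 (min poly x^3 - 1064, irreducible since 1064 is not a perfect cube). [Q(ω):Q] = 2 (min poly x^2 + x + 1). Since Q(∛1064) ⊂ R and ω ∉ R, we have ω ∉ Q(∛1064), so x^2 + x + 1 remains irreducible over Q(∛1064) and [Q(∛1064, ω) : Q(∛1064)] = 2. By the tower law, [Q(∛1064, ω) : Q] = 3 · 2 = 6. (In fact Q(∛1064, ω) is the splitting field of x^3 - 1064 over Q.)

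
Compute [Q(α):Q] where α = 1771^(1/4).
[Q(α):Q] = 4

α is a root of x^4 - 1771. By Eisenstein's criterion at the prime p = 7 (which divides the constant term 1771 but p^2 = 49 does not, since 1771 is squarefree), x^4 - 1771 is irreducible over Q. Hence [Q(α):Q] = 4.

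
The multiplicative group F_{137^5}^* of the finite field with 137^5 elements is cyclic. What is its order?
|F_{137^5}^*| = 48261724456

F_{137^5} has 137^5 = 48261724457 elements; its multiplicative group consists of all nonzero elements, so |F_{137^5}^*| = 48261724457 - 1 = 48261724456. (It is cyclic since any finite subgroup of the multiplicative group of a field is cyclic.)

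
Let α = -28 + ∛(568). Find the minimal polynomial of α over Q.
m_α(x) = x^3 + 84x^2 + 2352x + 21384

Set β = α + 28 = ∛(568), so β^3 = 568. Then (α + 28)^3 - 568 = 0, i.e. α is a root of g(x) = (x + 28)^3 - 568 = x^3 + 84x^2 + 2352x + 21384. Since g(x) = h(x + 28) where h(x) = x^3 - 568, and h is irreducible over Q (because 568 is not a perfect cube, so h has no rational root, and a monic cubic with no rational root is irreducible), g is also irreducible (irreducibility is preserved under the substitution x → x + 28). Hence m_α(x) = x^3 + 84x^2 + 2352x + 21384.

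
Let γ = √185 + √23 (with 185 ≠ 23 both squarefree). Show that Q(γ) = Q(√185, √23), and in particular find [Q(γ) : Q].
[Q(γ) : Q] = 4 (equivalently, Q(γ) = Q(√185, √23))

Obviously Q(γ) ⊆ Q(√185, √23), and [Q(√185, √23):Q] = 4 (since 185, 23 are distinct squarefree integers > 1 with 4255 not a perfect square). To show equality we compute the minimal polynomial of γ. From γ = √185 + √23: γ^2 = 185 + 2√(4255) + 23 = 208 + 2√(4255), so γ^2 - 208 = 2√(4255); squaring, (γ^2 - 208)^2 = 4·4255, i.e. γ^4 - 416γ^2 + 43264 - 17020 = 0, i.e. γ^4 - 416γ^2 + 26244 = 0. So γ is a root of x^4 - 416x^2 + 26244. This polynomial is irreducible over Q: it has no rational root (each ±√185 ± √23 is irrational), and any factorization into two quadratics over Q would force √(4255) ∈ Q (pairing opposite roots) or √185, √23 ∈ Q (other pairings), all impossible. Hence [Q(γ):Q] = 4 = [Q(√185, √23):Q], so Q(γ) = Q(√185, √23).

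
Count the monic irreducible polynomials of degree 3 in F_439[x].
There are 28201360 monic irreducible polynomials of degree 3 over F_439

Each element of F_{439^3} that lies in no proper subfield is a root of exactly one monic irreducible of degree 3 over F_439, and each such polynomial has 3 distinct roots in F_{439^3}. By Möbius inversion the count is N_439(3) = (1/3) Σ_{d|3} μ(3/d) · 439^d = (1/3)(μ(3)·439^1 + μ(1)·439^3) = 84604080/3 = 28201360.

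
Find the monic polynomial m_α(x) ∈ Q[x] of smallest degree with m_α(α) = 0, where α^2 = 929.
m_α(x) = x^2 - 929

α satisfies α^2 - 929 = 0, so x^2 - 929 annihilates α. Since d = 929 is squarefree and ≠ 1, it is not a perfect square in Q, so x^2 - 929 has no rational root and is therefore irreducible over Q (a degree-2 polynomial over a field is irreducible iff it has no root). Hence m_α(x) = x^2 - 929.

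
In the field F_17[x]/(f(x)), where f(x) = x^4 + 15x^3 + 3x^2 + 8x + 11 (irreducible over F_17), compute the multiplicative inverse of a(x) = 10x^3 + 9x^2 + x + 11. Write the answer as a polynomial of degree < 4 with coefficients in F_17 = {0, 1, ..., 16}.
a(x)^(-1) ≡ 3x^3 + 13x^2 + 5x + 1 (mod f(x))

Since f is irreducible over F_17, F_17[x]/(f) is a field and a(x) ≠ 0 has an inverse. Apply the extended Euclidean algorithm to f(x) and a(x) in F_17[x]: f(x) = (12x + 6)·a(x) + (5x^2 + 6x + 13);  a(x) = (2x + 13)·(5x^2 + 6x + 13) + (16x + 12);  (5x^2 + 6x + 13) = (12x + 2)·(16x + 12) + (6). The last nonzero remainder is the constant 6 = gcd(f, a) in F_17. Back-substituting through the division chain expresses 6 = s(x)·a(x) + t(x)·f(x) with s(x) ≡ x^3 + 10x^2 + 13x + 6 (mod f), so (x^3 + 10x^2 + 13x + 6)·a(x) ≡ 6 (mod f). Multiplying by 6^(-1) ≡ 3 in F_17 gives a(x)^(-1) ≡ 3·(x^3 + 10x^2 + 13x + 6) ≡ 3x^3 + 13x^2 + 5x + 1 (mod f). Check: (10x^3 + 9x^2 + x + 11)·(3x^3 + 13x^2 + 5x + 1) = 13x^6 + 4x^5 + 16x^3 + 4x^2 + 5x + 11 ≡ 1 (mod x^4 + 15x^3 + 3x^2 + 8x + 11).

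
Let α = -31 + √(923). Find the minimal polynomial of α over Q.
m_α(x) = x^2 + 62x + 38

From α + 31 = √(923), squaring gives (α + 31)^2 = 923, i.e. α^2 + 62α + 961 = 923, so α^2 + 62α + 38 = 0. The discriminant of x^2 + 62x + 38 is (62)^2 - 4·(38) = 3844 - 152 = 3692, and 4·(923) is not a perfect square in Q since 923 is squarefree and ≠ 1. Hence x^2 + 62x + 38 is irreducible over Q and is the minimal polynomial of α.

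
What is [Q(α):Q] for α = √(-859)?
[Q(α):Q] = 2

[Q(α):Q] equals the degree of the minimal polynomial of α. Here α^2 = -859 and x^2 + 859 is irreducible (d = -859 is squarefree, ≠ 1, hence not a square), so deg(m_α) = 2. Thus [Q(α):Q] = 2.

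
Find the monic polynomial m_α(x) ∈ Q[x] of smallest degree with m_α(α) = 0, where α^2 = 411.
m_α(x) = x^2 - 411

α satisfies α^2 - 411 = 0, so x^2 - 411 annihilates α. Since d = 411 is squarefree and ≠ 1, it is not a perfect square in Q, so x^2 - 411 has no rational root and is therefore irreducible over Q (a degree-2 polynomial over a field is irreducible iff it has no root). Hence m_α(x) = x^2 - 411.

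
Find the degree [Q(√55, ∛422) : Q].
[Q(√55, ∛422) : Q] = 6

Let L = Q(√55, ∛422). Since Q(√55) ⊂ L and [Q(√55):Q] = 2, the tower law gives 2 | [L:Q]. Likewise Q(∛422) ⊂ L with [Q(∛422):Q] = 3 (because 422 is not a perfect cube), so 3 | [L:Q]. As gcd(2,3) = 1, [L:Q] is divisible by 6. Conversely L is generated over Q by √55 and ∛422, so [L:Q] ≤ 2·3 = 6. Therefore [Q(√55, ∛422) : Q] = 6.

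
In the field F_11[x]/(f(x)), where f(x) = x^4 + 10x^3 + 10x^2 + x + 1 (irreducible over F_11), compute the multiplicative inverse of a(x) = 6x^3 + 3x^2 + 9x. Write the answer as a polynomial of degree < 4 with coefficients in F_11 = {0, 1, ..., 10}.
a(x)^(-1) ≡ 7x^3 + 4x^2 + 8x + 1 (mod f(x))

Since f is irreducible over F_11, F_11[x]/(f) is a field and a(x) ≠ 0 has an inverse. Apply the extended Euclidean algorithm to f(x) and a(x) in F_11[x]: f(x) = (2x + 8)·a(x) + (x^2 + 6x + 1);  a(x) = (6x)·(x^2 + 6x + 1) + (3x);  (x^2 + 6x + 1) = (4x + 2)·(3x) + (1). The last nonzero remainder is the constant 1 = gcd(f, a) in F_11. Back-substituting through the division chain expresses 1 = s(x)·a(x) + t(x)·f(x) with s(x) ≡ 7x^3 + 4x^2 + 8x + 1 (mod f), so a(x)^(-1) ≡ s(x) = 7x^3 + 4x^2 + 8x + 1 (mod f). Check: (6x^3 + 3x^2 + 9x)·(7x^3 + 4x^2 + 8x + 1) = 9x^6 + x^5 + 2x^4 + 9x^2 + 9x ≡ 1 (mod x^4 + 10x^3 + 10x^2 + x + 1).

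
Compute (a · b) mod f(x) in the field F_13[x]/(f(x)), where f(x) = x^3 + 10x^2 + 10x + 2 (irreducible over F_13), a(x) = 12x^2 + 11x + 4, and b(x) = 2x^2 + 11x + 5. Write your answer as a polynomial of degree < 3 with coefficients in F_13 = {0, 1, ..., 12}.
a · b ≡ 3x^2 + x + 10 (mod f(x))

Multiply in F_13[x]: a(x)·b(x) = (12x^2 + 11x + 4)·(2x^2 + 11x + 5) = 11x^4 + 11x^3 + 7x^2 + 8x + 7. This has degree ≥ 3, so divide by f(x) over F_13: 11x^4 + 11x^3 + 7x^2 + 8x + 7 = (11x + 5)·(x^3 + 10x^2 + 10x + 2) + (3x^2 + x + 10). Hence a·b ≡ 3x^2 + x + 10 (mod f). (F_13[x]/(f) is a field with 13^3 = 2197 elements since f is irreducible of degree 3.)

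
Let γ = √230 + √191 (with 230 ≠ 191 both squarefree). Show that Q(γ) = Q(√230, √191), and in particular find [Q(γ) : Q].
[Q(γ) : Q] = 4 (equivalently, Q(γ) = Q(√230, √191))

Obviously Q(γ) ⊆ Q(√230, √191), and [Q(√230, √191):Q] = 4 (since 230, 191 are distinct squarefree integers > 1 with 43930 not a perfect square). To show equality we compute the minimal polynomial of γ. From γ = √230 + √191: γ^2 = 230 + 2√(43930) + 191 = 421 + 2√(43930), so γ^2 - 421 = 2√(43930); squaring, (γ^2 - 421)^2 = 4·43930, i.e. γ^4 - 842γ^2 + 177241 - 175720 = 0, i.e. γ^4 - 842γ^2 + 1521 = 0. So γ is a root of x^4 - 842x^2 + 1521. This polynomial is irreducible over Q: it has no rational root (each ±√230 ± √191 is irrational), and any factorization into two quadratics over Q would force √(43930) ∈ Q (pairing opposite roots) or √230, √191 ∈ Q (other pairings), all impossible. Hence [Q(γ):Q] = 4 = [Q(√230, √191):Q], so Q(γ) = Q(√230, √191).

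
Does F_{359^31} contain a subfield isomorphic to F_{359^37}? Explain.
No: F_{359^37} is not a subfield of F_{359^31}

F_{p^m} embeds in F_{p^n} iff m | n. Here 37 ∤ 31 (since 31 = 0·37 + 31 with remainder 31 ≠ 0), so F_{359^37} is not a subfield of F_{359^31}. Equivalently: if it were, the tower law would give 37 = [F_{359^37}:F_359] dividing [F_{359^31}:F_359] = 31, contradiction.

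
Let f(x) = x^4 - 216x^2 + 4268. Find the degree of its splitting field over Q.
[K : Q] = 4

Solving the quadratic in x^2: x^2 = (216 ± √(216^2 - 4·4268))/2 = (216 ± √29584)/2 = (216 ± 172)/2, giving x^2 = 194 or x^2 = 22. So f(x) = (x^2 - 194)(x^2 - 22) and the roots of f are ±√194, ±√22. Hence the splitting field is K = Q(√194, √22). Since 194 and 22 are distinct squarefree integers > 1, their product 4268 is not a perfect square, so √22 ∉ Q(√194). By the tower law [K:Q] = [Q(√194,√22):Q(√194)] · [Q(√194):Q] = 2 · 2 = 4.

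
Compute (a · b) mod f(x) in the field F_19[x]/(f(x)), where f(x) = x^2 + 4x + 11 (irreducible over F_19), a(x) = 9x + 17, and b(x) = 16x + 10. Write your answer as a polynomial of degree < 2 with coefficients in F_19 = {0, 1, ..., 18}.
a · b ≡ 14x + 11 (mod f(x))

Multiply in F_19[x]: a(x)·b(x) = (9x + 17)·(16x + 10) = 11x^2 + x + 18. This has degree ≥ 2, so divide by f(x) over F_19: 11x^2 + x + 18 = (11)·(x^2 + 4x + 11) + (14x + 11). Hence a·b ≡ 14x + 11 (mod f). (F_19[x]/(f) is a field with 19^2 = 361 elements since f is irreducible of degree 2.)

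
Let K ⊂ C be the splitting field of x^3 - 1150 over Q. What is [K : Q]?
[K : Q] = 6

The roots of x^3 - 1150 are ∛1150, ω∛1150, ω^2∛1150 where ω = e^(2πi/3) is a primitive cube root of unity, so K = Q(∛1150, ω). Now [Q(∛1150):Q] = 3 (since 1150 is not a perfect cube, x^3 - 1150 is irreducible) and [Q(ω):Q] = 2. Both 2 and 3 divide [K:Q], and [K:Q] ≤ 3·2 = 6, so [K:Q] = 6. (Equivalently: Q(∛1150) ⊂ R but ω ∉ R, so [K : Q(∛1150)] = 2.)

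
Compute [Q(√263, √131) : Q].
[Q(√263, √131) : Q] = 4

[Q(√263):Q] = 2 (min poly x^2 - 263, irreducible since 263 is squarefree > 1). For the top step, suppose √131 ∈ Q(√263), say √131 = c + d√263 with c, d ∈ Q. Squaring: 131 = c^2 + 263d^2 + 2cd√263. Since √263 ∉ Q this forces 2cd = 0. If d = 0 then √131 = c ∈ Q, contradicting 131 squarefree > 1. If c = 0 then 131 = 263d^2, so 263·131 = (263d)^2 is a perfect square in Q — but 263·131 = 34453 is not a perfect square (since 263 and 131 are distinct squarefree integers). Contradiction. Hence √131 ∉ Q(√263), so x^2 - 131 stays irreducible over Q(√263) and [Q(√263, √131) : Q(√263)] = 2. By the tower law, [Q(√263, √131) : Q] = 2 · 2 = 4.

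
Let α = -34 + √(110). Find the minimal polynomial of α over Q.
m_α(x) = x^2 + 68x + 1046

From α + 34 = √(110), squaring gives (α + 34)^2 = 110, i.e. α^2 + 68α + 1156 = 110, so α^2 + 68α + 1046 = 0. The discriminant of x^2 + 68x + 1046 is (68)^2 - 4·(1046) = 4624 - 4184 = 440, and 4·(110) is not a perfect square in Q since 110 is squarefree and ≠ 1. Hence x^2 + 68x + 1046 is irreducible over Q and is the minimal polynomial of α.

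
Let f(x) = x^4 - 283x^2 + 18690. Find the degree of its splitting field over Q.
[K : Q] = 4

Solving the quadratic in x^2: x^2 = (283 ± √(283^2 - 4·18690))/2 = (283 ± √5329)/2 = (283 ± 73)/2, giving x^2 = 105 or x^2 = 178. So f(x) = (x^2 - 105)(x^2 - 178) and the roots of f are ±√105, ±√178. Hence the splitting field is K = Q(√105, √178). Since 105 and 178 are distinct squarefree integers > 1, their product 18690 is not a perfect square, so √178 ∉ Q(√105). By the tower law [K:Q] = [Q(√105,√178):Q(√105)] · [Q(√105):Q] = 2 · 2 = 4.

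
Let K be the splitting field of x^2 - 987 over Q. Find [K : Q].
[K : Q] = 2

f(x) = x^2 - 987 factors as (x - √987)(x + √987). The splitting field is K = Q(√987). Since 987 is squarefree and > 1, it is not a perfect square, so x^2 - 987 is irreducible over Q and [Q(√987) : Q] = 2. Hence [K : Q] = 2.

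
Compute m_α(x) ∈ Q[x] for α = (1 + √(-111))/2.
m_α(x) = x^2 - x + 28

From 2α - 1 = √(-111), squaring gives (2α - 1)^2 = -111, i.e. 4α^2 - 4α + 1 = -111, so α^2 - α + (1 + 111)/4 = 0. Since -111 ≡ 1 (mod 4), (1 + 111)/4 = 28 ∈ Z. The polynomial x^2 - x + 28 has discriminant 1 - 4·(28) = -111, which is not a perfect square in Q (d = -111 is squarefree and ≠ 1), so x^2 - x + 28 is irreducible over Q. It is the minimal polynomial of α.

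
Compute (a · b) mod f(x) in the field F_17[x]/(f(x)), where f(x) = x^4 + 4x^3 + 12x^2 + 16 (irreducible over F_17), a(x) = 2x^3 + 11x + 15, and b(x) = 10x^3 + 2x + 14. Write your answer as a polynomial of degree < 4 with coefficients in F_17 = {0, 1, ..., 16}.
a · b ≡ 5x^3 + 9x^2 + 2x + 13 (mod f(x))

Multiply in F_17[x]: a(x)·b(x) = (2x^3 + 11x + 15)·(10x^3 + 2x + 14) = 3x^6 + 12x^4 + 8x^3 + 5x^2 + 14x + 6. This has degree ≥ 4, so divide by f(x) over F_17: 3x^6 + 12x^4 + 8x^3 + 5x^2 + 14x + 6 = (3x^2 + 5x + 7)·(x^4 + 4x^3 + 12x^2 + 16) + (5x^3 + 9x^2 + 2x + 13). Hence a·b ≡ 5x^3 + 9x^2 + 2x + 13 (mod f). (F_17[x]/(f) is a field with 17^4 = 83521 elements since f is irreducible of degree 4.)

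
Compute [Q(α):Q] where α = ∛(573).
[Q(α):Q] = 3

The minimal polynomial of α is x^3 - 573, irreducible over Q since 573 is not a perfect cube (so x^3 - 573 has no rational root). Hence [Q(α):Q] = deg(m_α) = 3.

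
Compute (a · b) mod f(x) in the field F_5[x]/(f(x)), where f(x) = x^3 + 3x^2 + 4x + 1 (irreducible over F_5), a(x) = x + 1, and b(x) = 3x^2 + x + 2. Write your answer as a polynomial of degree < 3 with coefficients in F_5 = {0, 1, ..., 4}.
a · b ≡ x + 4 (mod f(x))

Multiply in F_5[x]: a(x)·b(x) = (x + 1)·(3x^2 + x + 2) = 3x^3 + 4x^2 + 3x + 2. This has degree ≥ 3, so divide by f(x) over F_5: 3x^3 + 4x^2 + 3x + 2 = (3)·(x^3 + 3x^2 + 4x + 1) + (x + 4). Hence a·b ≡ x + 4 (mod f). (F_5[x]/(f) is a field with 5^3 = 125 elements since f is irreducible of degree 3.)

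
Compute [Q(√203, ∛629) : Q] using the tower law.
[Q(√203, ∛629) : Q] = 6

Let L = Q(√203, ∛629). Since Q(√203) ⊂ L and [Q(√203):Q] = 2, the tower law gives 2 | [L:Q]. Likewise Q(∛629) ⊂ L with [Q(∛629):Q] = 3 (because 629 is not a perfect cube), so 3 | [L:Q]. As gcd(2,3) = 1, [L:Q] is divisible by 6. Conversely L is generated over Q by √203 and ∛629, so [L:Q] ≤ 2·3 = 6. Therefore [Q(√203, ∛629) : Q] = 6.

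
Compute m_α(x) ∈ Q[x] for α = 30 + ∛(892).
m_α(x) = x^3 - 90x^2 + 2700x - 27892

Set β = α - 30 = ∛(892), so β^3 = 892. Then (α - 30)^3 - 892 = 0, i.e. α is a root of g(x) = (x - 30)^3 - 892 = x^3 - 90x^2 + 2700x - 27892. Since g(x) = h(x - 30) where h(x) = x^3 - 892, and h is irreducible over Q (because 892 is not a perfect cube, so h has no rational root, and a monic cubic with no rational root is irreducible), g is also irreducible (irreducibility is preserved under the substitution x → x - 30). Hence m_α(x) = x^3 - 90x^2 + 2700x - 27892.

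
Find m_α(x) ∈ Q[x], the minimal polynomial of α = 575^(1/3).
m_α(x) = x^3 - 575

α satisfies α^3 = 575, so x^3 - 575 annihilates α. By the rational root test, a rational root p/q (in lowest terms) of x^3 - 575 would satisfy p^3 = 575 q^3, forcing q = 1 and p^3 = 575; but 575 is not a perfect cube, contradiction. A monic cubic over Q with no rational root is irreducible (any nontrivial factorization would include a linear factor). Hence x^3 - 575 is the minimal polynomial of α, and in particular [Q(α):Q] = 3.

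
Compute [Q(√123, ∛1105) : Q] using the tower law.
[Q(√123, ∛1105) : Q] = 6

Let L = Q(√123, ∛1105). Since Q(√123) ⊂ L and [Q(√123):Q] = 2, the tower law gives 2 | [L:Q]. Likewise Q(∛1105) ⊂ L with [Q(∛1105):Q] = 3 (because 1105 is not a perfect cube), so 3 | [L:Q]. As gcd(2,3) = 1, [L:Q] is divisible by 6. Conversely L is generated over Q by √123 and ∛1105, so [L:Q] ≤ 2·3 = 6. Therefore [Q(√123, ∛1105) : Q] = 6.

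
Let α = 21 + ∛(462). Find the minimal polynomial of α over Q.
m_α(x) = x^3 - 63x^2 + 1323x - 9723

Set β = α - 21 = ∛(462), so β^3 = 462. Then (α - 21)^3 - 462 = 0, i.e. α is a root of g(x) = (x - 21)^3 - 462 = x^3 - 63x^2 + 1323x - 9723. Since g(x) = h(x - 21) where h(x) = x^3 - 462, and h is irreducible over Q (because 462 is not a perfect cube, so h has no rational root, and a monic cubic with no rational root is irreducible), g is also irreducible (irreducibility is preserved under the substitution x → x - 21). Hence m_α(x) = x^3 - 63x^2 + 1323x - 9723.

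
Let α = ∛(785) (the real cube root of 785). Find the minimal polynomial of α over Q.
m_α(x) = x^3 - 785

α satisfies α^3 = 785, so x^3 - 785 annihilates α. By the rational root test, a rational root p/q (in lowest terms) of x^3 - 785 would satisfy p^3 = 785 q^3, forcing q = 1 and p^3 = 785; but 785 is not a perfect cube, contradiction. A monic cubic over Q with no rational root is irreducible (any nontrivial factorization would include a linear factor). Hence x^3 - 785 is the minimal polynomial of α, and in particular [Q(α):Q] = 3.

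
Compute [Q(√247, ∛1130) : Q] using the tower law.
[Q(√247, ∛1130) : Q] = 6

Let L = Q(√247, ∛1130). Since Q(√247) ⊂ L and [Q(√247):Q] = 2, the tower law gives 2 | [L:Q]. Likewise Q(∛1130) ⊂ L with [Q(∛1130):Q] = 3 (because 1130 is not a perfect cube), so 3 | [L:Q]. As gcd(2,3) = 1, [L:Q] is divisible by 6. Conversely L is generated over Q by √247 and ∛1130, so [L:Q] ≤ 2·3 = 6. Therefore [Q(√247, ∛1130) : Q] = 6.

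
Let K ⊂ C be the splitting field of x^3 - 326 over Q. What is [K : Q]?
[K : Q] = 6

The roots of x^3 - 326 are ∛326, ω∛326, ω^2∛326 where ω = e^(2πi/3) is a primitive cube root of unity, so K = Q(∛326, ω). Now [Q(∛326):Q] = 3 (since 326 is not a perfect cube, x^3 - 326 is irreducible) and [Q(ω):Q] = 2. Both 2 and 3 divide [K:Q], and [K:Q] ≤ 3·2 = 6, so [K:Q] = 6. (Equivalently: Q(∛326) ⊂ R but ω ∉ R, so [K : Q(∛326)] = 2.)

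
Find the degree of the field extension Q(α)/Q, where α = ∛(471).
[Q(α):Q] = 3

The minimal polynomial of α is x^3 - 471, irreducible over Q since 471 is not a perfect cube (so x^3 - 471 has no rational root). Hence [Q(α):Q] = deg(m_α) = 3.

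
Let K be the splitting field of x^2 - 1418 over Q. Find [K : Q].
[K : Q] = 2

f(x) = x^2 - 1418 factors as (x - √1418)(x + √1418). The splitting field is K = Q(√1418). Since 1418 is squarefree and > 1, it is not a perfect square, so x^2 - 1418 is irreducible over Q and [Q(√1418) : Q] = 2. Hence [K : Q] = 2.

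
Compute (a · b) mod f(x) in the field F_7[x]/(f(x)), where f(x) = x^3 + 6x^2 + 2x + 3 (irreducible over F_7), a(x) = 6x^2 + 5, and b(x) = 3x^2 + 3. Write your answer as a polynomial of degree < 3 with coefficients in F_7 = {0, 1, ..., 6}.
a · b ≡ x^2 + x + 3 (mod f(x))

Multiply in F_7[x]: a(x)·b(x) = (6x^2 + 5)·(3x^2 + 3) = 4x^4 + 5x^2 + 1. This has degree ≥ 3, so divide by f(x) over F_7: 4x^4 + 5x^2 + 1 = (4x + 4)·(x^3 + 6x^2 + 2x + 3) + (x^2 + x + 3). Hence a·b ≡ x^2 + x + 3 (mod f). (F_7[x]/(f) is a field with 7^3 = 343 elements since f is irreducible of degree 3.)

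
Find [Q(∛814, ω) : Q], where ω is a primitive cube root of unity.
[Q(∛814, ω) : Q] = 6

[Q(∛814):Q] = 3 (min poly x^3 - 814, irreducible since 814 is not a perfect cube). [Q(ω):Q] = 2 (min poly x^2 + x + 1). Since Q(∛814) ⊂ R and ω ∉ R, we have ω ∉ Q(∛814), so x^2 + x + 1 remains irreducible over Q(∛814) and [Q(∛814, ω) : Q(∛814)] = 2. By the tower law, [Q(∛814, ω) : Q] = 3 · 2 = 6. (In fact Q(∛814, ω) is the splitting field of x^3 - 814 over Q.)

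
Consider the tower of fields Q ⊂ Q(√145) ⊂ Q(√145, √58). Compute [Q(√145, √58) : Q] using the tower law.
[Q(√145, √58) : Q] = 4

[Q(√145):Q] = 2 (min poly x^2 - 145, irreducible since 145 is squarefree > 1). For the top step, suppose √58 ∈ Q(√145), say √58 = c + d√145 with c, d ∈ Q. Squaring: 58 = c^2 + 145d^2 + 2cd√145. Since √145 ∉ Q this forces 2cd = 0. If d = 0 then √58 = c ∈ Q, contradicting 58 squarefree > 1. If c = 0 then 58 = 145d^2, so 145·58 = (145d)^2 is a perfect square in Q — but 145·58 = 8410 is not a perfect square (since 145 and 58 are distinct squarefree integers). Contradiction. Hence √58 ∉ Q(√145), so x^2 - 58 stays irreducible over Q(√145) and [Q(√145, √58) : Q(√145)] = 2. By the tower law, [Q(√145, √58) : Q] = 2 · 2 = 4.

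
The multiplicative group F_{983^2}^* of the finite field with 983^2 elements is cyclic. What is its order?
|F_{983^2}^*| = 966288

F_{983^2} has 983^2 = 966289 elements; its multiplicative group consists of all nonzero elements, so |F_{983^2}^*| = 966289 - 1 = 966288. (It is cyclic since any finite subgroup of the multiplicative group of a field is cyclic.)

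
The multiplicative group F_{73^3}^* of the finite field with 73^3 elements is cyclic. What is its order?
|F_{73^3}^*| = 389016

F_{73^3} has 73^3 = 389017 elements; its multiplicative group consists of all nonzero elements, so |F_{73^3}^*| = 389017 - 1 = 389016. (It is cyclic since any finite subgroup of the multiplicative group of a field is cyclic.)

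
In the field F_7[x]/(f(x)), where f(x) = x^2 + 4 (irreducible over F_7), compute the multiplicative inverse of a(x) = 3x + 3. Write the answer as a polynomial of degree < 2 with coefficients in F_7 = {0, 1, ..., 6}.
a(x)^(-1) ≡ 6x + 1 (mod f(x))

Since f is irreducible over F_7, F_7[x]/(f) is a field and a(x) ≠ 0 has an inverse. Apply the extended Euclidean algorithm to f(x) and a(x) in F_7[x]: f(x) = (5x + 2)·a(x) + (5). The last nonzero remainder is the constant 5 = gcd(f, a) in F_7. Back-substituting through the division chain expresses 5 = s(x)·a(x) + t(x)·f(x) with s(x) ≡ 2x + 5 (mod f), so (2x + 5)·a(x) ≡ 5 (mod f). Multiplying by 5^(-1) ≡ 3 in F_7 gives a(x)^(-1) ≡ 3·(2x + 5) ≡ 6x + 1 (mod f). Check: (3x + 3)·(6x + 1) = 4x^2 + 3 ≡ 1 (mod x^2 + 4).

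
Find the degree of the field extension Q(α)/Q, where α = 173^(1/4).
[Q(α):Q] = 4

α is a root of x^4 - 173. By Eisenstein's criterion at the prime p = 173 (which divides the constant term 173 but p^2 = 29929 does not, since 173 is squarefree), x^4 - 173 is irreducible over Q. Hence [Q(α):Q] = 4.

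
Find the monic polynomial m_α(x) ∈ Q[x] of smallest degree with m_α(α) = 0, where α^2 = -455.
m_α(x) = x^2 + 455

α satisfies α^2 + 455 = 0, so x^2 + 455 annihilates α. Since d = -455 is squarefree and ≠ 1, it is not a perfect square in Q, so x^2 + 455 has no rational root and is therefore irreducible over Q (a degree-2 polynomial over a field is irreducible iff it has no root). Hence m_α(x) = x^2 + 455.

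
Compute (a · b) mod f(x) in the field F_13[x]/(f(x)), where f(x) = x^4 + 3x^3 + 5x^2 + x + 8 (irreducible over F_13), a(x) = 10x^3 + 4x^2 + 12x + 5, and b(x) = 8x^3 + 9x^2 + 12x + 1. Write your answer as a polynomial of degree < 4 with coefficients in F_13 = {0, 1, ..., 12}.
a · b ≡ 7x^3 + 6x^2 + 4x + 8 (mod f(x))

Multiply in F_13[x]: a(x)·b(x) = (10x^3 + 4x^2 + 12x + 5)·(8x^3 + 9x^2 + 12x + 1) = 2x^6 + 5x^5 + 5x^4 + 11x^3 + 11x^2 + 7x + 5. This has degree ≥ 4, so divide by f(x) over F_13: 2x^6 + 5x^5 + 5x^4 + 11x^3 + 11x^2 + 7x + 5 = (2x^2 + 12x + 11)·(x^4 + 3x^3 + 5x^2 + x + 8) + (7x^3 + 6x^2 + 4x + 8). Hence a·b ≡ 7x^3 + 6x^2 + 4x + 8 (mod f). (F_13[x]/(f) is a field with 13^4 = 28561 elements since f is irreducible of degree 4.)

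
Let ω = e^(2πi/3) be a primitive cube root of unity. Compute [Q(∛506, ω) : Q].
[Q(∛506, ω) : Q] = 6

[Q(∛506):Q] = 3 (min poly x^3 - 506, irreducible since 506 is not a perfect cube). [Q(ω):Q] = 2 (min poly x^2 + x + 1). Since Q(∛506) ⊂ R and ω ∉ R, we have ω ∉ Q(∛506), so x^2 + x + 1 remains irreducible over Q(∛506) and [Q(∛506, ω) : Q(∛506)] = 2. By the tower law, [Q(∛506, ω) : Q] = 3 · 2 = 6. (In fact Q(∛506, ω) is the splitting field of x^3 - 506 over Q.)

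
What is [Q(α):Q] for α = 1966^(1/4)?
[Q(α):Q] = 4

α is a root of x^4 - 1966. By Eisenstein's criterion at the prime p = 2 (which divides the constant term 1966 but p^2 = 4 does not, since 1966 is squarefree), x^4 - 1966 is irreducible over Q. Hence [Q(α):Q] = 4.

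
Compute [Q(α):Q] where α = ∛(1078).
[Q(α):Q] = 3

The minimal polynomial of α is x^3 - 1078, irreducible over Q since 1078 is not a perfect cube (so x^3 - 1078 has no rational root). Hence [Q(α):Q] = deg(m_α) = 3.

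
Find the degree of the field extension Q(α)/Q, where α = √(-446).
[Q(α):Q] = 2

[Q(α):Q] equals the degree of the minimal polynomial of α. Here α^2 = -446 and x^2 + 446 is irreducible (d = -446 is squarefree, ≠ 1, hence not a square), so deg(m_α) = 2. Thus [Q(α):Q] = 2.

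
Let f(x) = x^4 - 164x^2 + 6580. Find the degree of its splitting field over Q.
[K : Q] = 4

Solving the quadratic in x^2: x^2 = (164 ± √(164^2 - 4·6580))/2 = (164 ± √576)/2 = (164 ± 24)/2, giving x^2 = 70 or x^2 = 94. So f(x) = (x^2 - 70)(x^2 - 94) and the roots of f are ±√70, ±√94. Hence the splitting field is K = Q(√70, √94). Since 70 and 94 are distinct squarefree integers > 1, their product 6580 is not a perfect square, so √94 ∉ Q(√70). By the tower law [K:Q] = [Q(√70,√94):Q(√70)] · [Q(√70):Q] = 2 · 2 = 4.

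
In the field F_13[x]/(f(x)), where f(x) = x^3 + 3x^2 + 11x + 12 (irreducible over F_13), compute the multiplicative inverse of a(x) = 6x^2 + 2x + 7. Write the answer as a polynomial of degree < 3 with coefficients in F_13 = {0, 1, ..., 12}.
a(x)^(-1) ≡ 9x^2 + 12x + 3 (mod f(x))

Since f is irreducible over F_13, F_13[x]/(f) is a field and a(x) ≠ 0 has an inverse. Apply the extended Euclidean algorithm to f(x) and a(x) in F_13[x]: f(x) = (11x + 12)·a(x) + (x + 6);  a(x) = (6x + 5)·(x + 6) + (3). The last nonzero remainder is the constant 3 = gcd(f, a) in F_13. Back-substituting through the division chain expresses 3 = s(x)·a(x) + t(x)·f(x) with s(x) ≡ x^2 + 10x + 9 (mod f), so (x^2 + 10x + 9)·a(x) ≡ 3 (mod f). Multiplying by 3^(-1) ≡ 9 in F_13 gives a(x)^(-1) ≡ 9·(x^2 + 10x + 9) ≡ 9x^2 + 12x + 3 (mod f). Check: (6x^2 + 2x + 7)·(9x^2 + 12x + 3) = 2x^4 + 12x^3 + x^2 + 12x + 8 ≡ 1 (mod x^3 + 3x^2 + 11x + 12).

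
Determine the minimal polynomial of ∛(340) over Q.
m_α(x) = x^3 - 340

α satisfies α^3 = 340, so x^3 - 340 annihilates α. By the rational root test, a rational root p/q (in lowest terms) of x^3 - 340 would satisfy p^3 = 340 q^3, forcing q = 1 and p^3 = 340; but 340 is not a perfect cube, contradiction. A monic cubic over Q with no rational root is irreducible (any nontrivial factorization would include a linear factor). Hence x^3 - 340 is the minimal polynomial of α, and in particular [Q(α):Q] = 3.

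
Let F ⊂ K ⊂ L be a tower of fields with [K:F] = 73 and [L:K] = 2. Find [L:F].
[L:F] = 146

The tower law says that for any tower of field extensions F ⊂ K ⊂ L with finite degrees, [L:F] = [L:K] · [K:F]. Here this gives [L:F] = 2 · 73 = 146.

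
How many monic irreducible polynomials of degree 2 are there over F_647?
There are 208981 monic irreducible polynomials of degree 2 over F_647

Each element of F_{647^2} that lies in no proper subfield is a root of exactly one monic irreducible of degree 2 over F_647, and each such polynomial has 2 distinct roots in F_{647^2}. By Möbius inversion the count is N_647(2) = (1/2) Σ_{d|2} μ(2/d) · 647^d = (1/2)(μ(2)·647^1 + μ(1)·647^2) = 417962/2 = 208981.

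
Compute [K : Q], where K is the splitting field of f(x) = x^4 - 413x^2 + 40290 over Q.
[K : Q] = 4

Solving the quadratic in x^2: x^2 = (413 ± √(413^2 - 4·40290))/2 = (413 ± √9409)/2 = (413 ± 97)/2, giving x^2 = 158 or x^2 = 255. So f(x) = (x^2 - 158)(x^2 - 255) and the roots of f are ±√158, ±√255. Hence the splitting field is K = Q(√158, √255). Since 158 and 255 are distinct squarefree integers > 1, their product 40290 is not a perfect square, so √255 ∉ Q(√158). By the tower law [K:Q] = [Q(√158,√255):Q(√158)] · [Q(√158):Q] = 2 · 2 = 4.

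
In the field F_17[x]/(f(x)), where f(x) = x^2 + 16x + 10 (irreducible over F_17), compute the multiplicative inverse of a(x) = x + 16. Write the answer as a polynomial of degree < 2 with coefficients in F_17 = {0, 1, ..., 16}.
a(x)^(-1) ≡ 5x (mod f(x))

Since f is irreducible over F_17, F_17[x]/(f) is a field and a(x) ≠ 0 has an inverse. Apply the extended Euclidean algorithm to f(x) and a(x) in F_17[x]: f(x) = (x)·a(x) + (10). The last nonzero remainder is the constant 10 = gcd(f, a) in F_17. Back-substituting through the division chain expresses 10 = s(x)·a(x) + t(x)·f(x) with s(x) ≡ 16x (mod f), so (16x)·a(x) ≡ 10 (mod f). Multiplying by 10^(-1) ≡ 12 in F_17 gives a(x)^(-1) ≡ 12·(16x) ≡ 5x (mod f). Check: (x + 16)·(5x) = 5x^2 + 12x ≡ 1 (mod x^2 + 16x + 10).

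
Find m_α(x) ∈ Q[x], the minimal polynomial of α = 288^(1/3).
m_α(x) = x^3 - 288

α satisfies α^3 = 288, so x^3 - 288 annihilates α. By the rational root test, a rational root p/q (in lowest terms) of x^3 - 288 would satisfy p^3 = 288 q^3, forcing q = 1 and p^3 = 288; but 288 is not a perfect cube, contradiction. A monic cubic over Q with no rational root is irreducible (any nontrivial factorization would include a linear factor). Hence x^3 - 288 is the minimal polynomial of α, and in particular [Q(α):Q] = 3.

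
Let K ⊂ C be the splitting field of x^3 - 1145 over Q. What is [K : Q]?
[K : Q] = 6

The roots of x^3 - 1145 are ∛1145, ω∛1145, ω^2∛1145 where ω = e^(2πi/3) is a primitive cube root of unity, so K = Q(∛1145, ω). Now [Q(∛1145):Q] = 3 (since 1145 is not a perfect cube, x^3 - 1145 is irreducible) and [Q(ω):Q] = 2. Both 2 and 3 divide [K:Q], and [K:Q] ≤ 3·2 = 6, so [K:Q] = 6. (Equivalently: Q(∛1145) ⊂ R but ω ∉ R, so [K : Q(∛1145)] = 2.)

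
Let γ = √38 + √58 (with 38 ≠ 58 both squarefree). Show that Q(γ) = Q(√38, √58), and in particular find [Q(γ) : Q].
[Q(γ) : Q] = 4 (equivalently, Q(γ) = Q(√38, √58))

Obviously Q(γ) ⊆ Q(√38, √58), and [Q(√38, √58):Q] = 4 (since 38, 58 are distinct squarefree integers > 1 with 2204 not a perfect square). To show equality we compute the minimal polynomial of γ. From γ = √38 + √58: γ^2 = 38 + 2√(2204) + 58 = 96 + 2√(2204), so γ^2 - 96 = 2√(2204); squaring, (γ^2 - 96)^2 = 4·2204, i.e. γ^4 - 192γ^2 + 9216 - 8816 = 0, i.e. γ^4 - 192γ^2 + 400 = 0. So γ is a root of x^4 - 192x^2 + 400. This polynomial is irreducible over Q: it has no rational root (each ±√38 ± √58 is irrational), and any factorization into two quadratics over Q would force √(2204) ∈ Q (pairing opposite roots) or √38, √58 ∈ Q (other pairings), all impossible. Hence [Q(γ):Q] = 4 = [Q(√38, √58):Q], so Q(γ) = Q(√38, √58).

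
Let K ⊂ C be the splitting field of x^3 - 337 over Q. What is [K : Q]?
[K : Q] = 6

The roots of x^3 - 337 are ∛337, ω∛337, ω^2∛337 where ω = e^(2πi/3) is a primitive cube root of unity, so K = Q(∛337, ω). Now [Q(∛337):Q] = 3 (since 337 is not a perfect cube, x^3 - 337 is irreducible) and [Q(ω):Q] = 2. Both 2 and 3 divide [K:Q], and [K:Q] ≤ 3·2 = 6, so [K:Q] = 6. (Equivalently: Q(∛337) ⊂ R but ω ∉ R, so [K : Q(∛337)] = 2.)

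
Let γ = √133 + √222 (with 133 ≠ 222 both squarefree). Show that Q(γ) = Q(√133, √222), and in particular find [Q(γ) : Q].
[Q(γ) : Q] = 4 (equivalently, Q(γ) = Q(√133, √222))

Obviously Q(γ) ⊆ Q(√133, √222), and [Q(√133, √222):Q] = 4 (since 133, 222 are distinct squarefree integers > 1 with 29526 not a perfect square). To show equality we compute the minimal polynomial of γ. From γ = √133 + √222: γ^2 = 133 + 2√(29526) + 222 = 355 + 2√(29526), so γ^2 - 355 = 2√(29526); squaring, (γ^2 - 355)^2 = 4·29526, i.e. γ^4 - 710γ^2 + 126025 - 118104 = 0, i.e. γ^4 - 710γ^2 + 7921 = 0. So γ is a root of x^4 - 710x^2 + 7921. This polynomial is irreducible over Q: it has no rational root (each ±√133 ± √222 is irrational), and any factorization into two quadratics over Q would force √(29526) ∈ Q (pairing opposite roots) or √133, √222 ∈ Q (other pairings), all impossible. Hence [Q(γ):Q] = 4 = [Q(√133, √222):Q], so Q(γ) = Q(√133, √222).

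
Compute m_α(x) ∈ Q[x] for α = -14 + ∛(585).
m_α(x) = x^3 + 42x^2 + 588x + 2159

Set β = α + 14 = ∛(585), so β^3 = 585. Then (α + 14)^3 - 585 = 0, i.e. α is a root of g(x) = (x + 14)^3 - 585 = x^3 + 42x^2 + 588x + 2159. Since g(x) = h(x + 14) where h(x) = x^3 - 585, and h is irreducible over Q (because 585 is not a perfect cube, so h has no rational root, and a monic cubic with no rational root is irreducible), g is also irreducible (irreducibility is preserved under the substitution x → x + 14). Hence m_α(x) = x^3 + 42x^2 + 588x + 2159.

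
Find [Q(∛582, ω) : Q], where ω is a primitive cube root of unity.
[Q(∛582, ω) : Q] = 6

[Q(∛582):Q] = 3 (min poly x^3 - 582, irreducible since 582 is not a perfect cube). [Q(ω):Q] = 2 (min poly x^2 + x + 1). Since Q(∛582) ⊂ R and ω ∉ R, we have ω ∉ Q(∛582), so x^2 + x + 1 remains irreducible over Q(∛582) and [Q(∛582, ω) : Q(∛582)] = 2. By the tower law, [Q(∛582, ω) : Q] = 3 · 2 = 6. (In fact Q(∛582, ω) is the splitting field of x^3 - 582 over Q.)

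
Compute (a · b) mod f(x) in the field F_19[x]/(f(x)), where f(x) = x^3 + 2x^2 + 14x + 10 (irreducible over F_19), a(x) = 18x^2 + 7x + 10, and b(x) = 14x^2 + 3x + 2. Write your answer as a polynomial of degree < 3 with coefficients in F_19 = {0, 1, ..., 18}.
a · b ≡ 14x^2 + x + 6 (mod f(x))

Multiply in F_19[x]: a(x)·b(x) = (18x^2 + 7x + 10)·(14x^2 + 3x + 2) = 5x^4 + 7x^2 + 6x + 1. This has degree ≥ 3, so divide by f(x) over F_19: 5x^4 + 7x^2 + 6x + 1 = (5x + 9)·(x^3 + 2x^2 + 14x + 10) + (14x^2 + x + 6). Hence a·b ≡ 14x^2 + x + 6 (mod f). (F_19[x]/(f) is a field with 19^3 = 6859 elements since f is irreducible of degree 3.)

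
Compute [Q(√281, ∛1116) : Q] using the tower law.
[Q(√281, ∛1116) : Q] = 6

Let L = Q(√281, ∛1116). Since Q(√281) ⊂ L and [Q(√281):Q] = 2, the tower law gives 2 | [L:Q]. Likewise Q(∛1116) ⊂ L with [Q(∛1116):Q] = 3 (because 1116 is not a perfect cube), so 3 | [L:Q]. As gcd(2,3) = 1, [L:Q] is divisible by 6. Conversely L is generated over Q by √281 and ∛1116, so [L:Q] ≤ 2·3 = 6. Therefore [Q(√281, ∛1116) : Q] = 6.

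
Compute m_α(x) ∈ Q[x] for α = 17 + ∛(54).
m_α(x) = x^3 - 51x^2 + 867x - 4967

Set β = α - 17 = ∛(54), so β^3 = 54. Then (α - 17)^3 - 54 = 0, i.e. α is a root of g(x) = (x - 17)^3 - 54 = x^3 - 51x^2 + 867x - 4967. Since g(x) = h(x - 17) where h(x) = x^3 - 54, and h is irreducible over Q (because 54 is not a perfect cube, so h has no rational root, and a monic cubic with no rational root is irreducible), g is also irreducible (irreducibility is preserved under the substitution x → x - 17). Hence m_α(x) = x^3 - 51x^2 + 867x - 4967.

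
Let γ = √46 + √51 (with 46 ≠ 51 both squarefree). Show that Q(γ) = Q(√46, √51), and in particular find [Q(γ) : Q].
[Q(γ) : Q] = 4 (equivalently, Q(γ) = Q(√46, √51))

Obviously Q(γ) ⊆ Q(√46, √51), and [Q(√46, √51):Q] = 4 (since 46, 51 are distinct squarefree integers > 1 with 2346 not a perfect square). To show equality we compute the minimal polynomial of γ. From γ = √46 + √51: γ^2 = 46 + 2√(2346) + 51 = 97 + 2√(2346), so γ^2 - 97 = 2√(2346); squaring, (γ^2 - 97)^2 = 4·2346, i.e. γ^4 - 194γ^2 + 9409 - 9384 = 0, i.e. γ^4 - 194γ^2 + 25 = 0. So γ is a root of x^4 - 194x^2 + 25. This polynomial is irreducible over Q: it has no rational root (each ±√46 ± √51 is irrational), and any factorization into two quadratics over Q would force √(2346) ∈ Q (pairing opposite roots) or √46, √51 ∈ Q (other pairings), all impossible. Hence [Q(γ):Q] = 4 = [Q(√46, √51):Q], so Q(γ) = Q(√46, √51).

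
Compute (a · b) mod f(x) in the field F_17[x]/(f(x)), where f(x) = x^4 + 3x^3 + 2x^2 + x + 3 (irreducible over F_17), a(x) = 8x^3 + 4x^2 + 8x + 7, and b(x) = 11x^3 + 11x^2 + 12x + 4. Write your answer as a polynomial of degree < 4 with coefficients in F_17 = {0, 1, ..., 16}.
a · b ≡ 12x^3 + 11x^2 + 13x + 10 (mod f(x))

Multiply in F_17[x]: a(x)·b(x) = (8x^3 + 4x^2 + 8x + 7)·(11x^3 + 11x^2 + 12x + 4) = 3x^6 + 13x^5 + 7x^4 + 7x^3 + 2x^2 + 14x + 11. This has degree ≥ 4, so divide by f(x) over F_17: 3x^6 + 13x^5 + 7x^4 + 7x^3 + 2x^2 + 14x + 11 = (3x^2 + 4x + 6)·(x^4 + 3x^3 + 2x^2 + x + 3) + (12x^3 + 11x^2 + 13x + 10). Hence a·b ≡ 12x^3 + 11x^2 + 13x + 10 (mod f). (F_17[x]/(f) is a field with 17^4 = 83521 elements since f is irreducible of degree 4.)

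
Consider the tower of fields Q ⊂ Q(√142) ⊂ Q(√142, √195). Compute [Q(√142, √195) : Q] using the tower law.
[Q(√142, √195) : Q] = 4

[Q(√142):Q] = 2 (min poly x^2 - 142, irreducible since 142 is squarefree > 1). For the top step, suppose √195 ∈ Q(√142), say √195 = c + d√142 with c, d ∈ Q. Squaring: 195 = c^2 + 142d^2 + 2cd√142. Since √142 ∉ Q this forces 2cd = 0. If d = 0 then √195 = c ∈ Q, contradicting 195 squarefree > 1. If c = 0 then 195 = 142d^2, so 142·195 = (142d)^2 is a perfect square in Q — but 142·195 = 27690 is not a perfect square (since 142 and 195 are distinct squarefree integers). Contradiction. Hence √195 ∉ Q(√142), so x^2 - 195 stays irreducible over Q(√142) and [Q(√142, √195) : Q(√142)] = 2. By the tower law, [Q(√142, √195) : Q] = 2 · 2 = 4.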